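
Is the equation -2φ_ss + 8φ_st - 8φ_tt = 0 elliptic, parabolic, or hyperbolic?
Computing B² - 4AC with A = -2, B = 8, C = -8: discriminant = 0 (zero). Answer: parabolic.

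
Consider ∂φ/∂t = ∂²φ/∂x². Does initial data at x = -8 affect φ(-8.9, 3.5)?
Yes, for any finite x. The heat equation has infinite propagation speed, so all initial data affects all points at any t > 0.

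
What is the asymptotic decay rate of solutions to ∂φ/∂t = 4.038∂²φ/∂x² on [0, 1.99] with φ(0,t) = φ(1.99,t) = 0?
Eigenvalues: λₙ = 4.038n²π²/1.99².
First three modes:
  n=1: λ₁ = 4.038π²/1.99² ≈ 10.064
  n=2: λ₂ = 16.152π²/1.99² ≈ 40.255 (4× faster decay)
  n=3: λ₃ = 36.342π²/1.99² ≈ 90.574 (9× faster decay)
As t → ∞, higher modes decay exponentially faster. The n=1 mode dominates: φ ~ c₁ sin(πx/1.99) e^{-λ₁t}.
Decay rate: λ₁ = 4.038π²/1.99² ≈ 10.064.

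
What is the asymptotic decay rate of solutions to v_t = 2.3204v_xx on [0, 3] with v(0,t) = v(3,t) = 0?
Eigenvalues: λₙ = 2.3204n²π²/3².
First three modes:
  n=1: λ₁ = 2.3204π²/3² ≈ 2.545
  n=2: λ₂ = 9.2816π²/3² ≈ 10.178 (4× faster decay)
  n=3: λ₃ = 20.8836π²/3² ≈ 22.901 (9× faster decay)
As t → ∞, higher modes decay exponentially faster. The n=1 mode dominates: v ~ c₁ sin(πx/3) e^{-λ₁t}.
Decay rate: λ₁ = 2.3204π²/3² ≈ 2.545.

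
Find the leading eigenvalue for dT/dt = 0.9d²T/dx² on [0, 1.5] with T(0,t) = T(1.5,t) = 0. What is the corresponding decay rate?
Eigenvalues: λₙ = 0.9n²π²/1.5².
First three modes:
  n=1: λ₁ = 0.9π²/1.5² ≈ 3.948
  n=2: λ₂ = 3.6π²/1.5² ≈ 15.791 (4× faster decay)
  n=3: λ₃ = 8.1π²/1.5² ≈ 35.531 (9× faster decay)
As t → ∞, higher modes decay exponentially faster. The n=1 mode dominates: T ~ c₁ sin(πx/1.5) e^{-λ₁t}.
Decay rate: λ₁ = 0.9π²/1.5² ≈ 3.948.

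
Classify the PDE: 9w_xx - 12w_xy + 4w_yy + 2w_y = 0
A = 9, B = -12, C = 4. Discriminant B² - 4AC = 0. Since 0 = 0, parabolic.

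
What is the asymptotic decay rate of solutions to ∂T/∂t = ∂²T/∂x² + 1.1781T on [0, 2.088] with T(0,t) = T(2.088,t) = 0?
Eigenvalues: λₙ = n²π²/2.088² - 1.1781.
First three modes:
  n=1: λ₁ = π²/2.088² - 1.1781 ≈ 1.086
  n=2: λ₂ = 4π²/2.088² - 1.1781 ≈ 7.877
  n=3: λ₃ = 9π²/2.088² - 1.1781 ≈ 19.196
Since π²/2.088² ≈ 2.264 > 1.1781, all λₙ > 0.
The n=1 mode decays slowest → dominates as t → ∞.
Asymptotic: T ~ c₁ sin(πx/2.088) e^{-λ₁t} with decay rate λ₁ ≈ 1.086.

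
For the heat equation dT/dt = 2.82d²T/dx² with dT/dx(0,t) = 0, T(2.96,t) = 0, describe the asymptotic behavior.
T → 0. Heat escapes through the Dirichlet boundary.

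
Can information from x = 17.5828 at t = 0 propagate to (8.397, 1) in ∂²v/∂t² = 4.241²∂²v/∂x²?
No. The domain of dependence is [4.156, 12.638], and 17.5828 is outside this interval.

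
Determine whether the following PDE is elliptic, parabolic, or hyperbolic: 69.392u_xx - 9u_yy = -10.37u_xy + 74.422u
Rewriting in standard form: 69.392u_xx + 10.37u_xy - 9u_yy - 74.422u = 0. Coefficients: A = 69.392, B = 10.37, C = -9. B² - 4AC = 2605.6489, which is positive, so the equation is hyperbolic.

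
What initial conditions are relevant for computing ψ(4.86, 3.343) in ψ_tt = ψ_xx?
Domain of dependence: [1.517, 8.203]. Signals travel at speed 1, so data within |x - 4.86| ≤ 1·3.343 = 3.343 can reach the point.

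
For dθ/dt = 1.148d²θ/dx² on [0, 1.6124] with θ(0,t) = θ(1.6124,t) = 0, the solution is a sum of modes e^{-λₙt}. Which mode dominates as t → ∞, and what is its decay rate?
Eigenvalues: λₙ = 1.148n²π²/1.6124².
First three modes:
  n=1: λ₁ = 1.148π²/1.6124² ≈ 4.358
  n=2: λ₂ = 4.592π²/1.6124² ≈ 17.432 (4× faster decay)
  n=3: λ₃ = 10.332π²/1.6124² ≈ 39.223 (9× faster decay)
As t → ∞, higher modes decay exponentially faster. The n=1 mode dominates: θ ~ c₁ sin(πx/1.6124) e^{-λ₁t}.
Decay rate: λ₁ = 1.148π²/1.6124² ≈ 4.358.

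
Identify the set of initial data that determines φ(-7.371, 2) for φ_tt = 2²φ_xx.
Domain of dependence: [-11.371, -3.371]. Signals travel at speed 2, so data within |x - -7.371| ≤ 2·2 = 4 can reach the point.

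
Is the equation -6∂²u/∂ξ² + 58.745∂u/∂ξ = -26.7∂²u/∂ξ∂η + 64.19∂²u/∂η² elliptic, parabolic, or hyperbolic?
Rewriting in standard form: -6∂²u/∂ξ² + 26.7∂²u/∂ξ∂η - 64.19∂²u/∂η² + 58.745∂u/∂ξ = 0. Computing B² - 4AC with A = -6, B = 26.7, C = -64.19: discriminant = -827.67 (negative). Answer: elliptic.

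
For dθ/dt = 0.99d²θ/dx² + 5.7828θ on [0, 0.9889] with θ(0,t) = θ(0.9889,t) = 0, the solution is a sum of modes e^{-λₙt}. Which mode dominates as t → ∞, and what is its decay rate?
Eigenvalues: λₙ = 0.99n²π²/0.9889² - 5.7828.
First three modes:
  n=1: λ₁ = 0.99π²/0.9889² - 5.7828 ≈ 4.209
  n=2: λ₂ = 3.96π²/0.9889² - 5.7828 ≈ 34.183
  n=3: λ₃ = 8.91π²/0.9889² - 5.7828 ≈ 84.141
Since 0.99π²/0.9889² ≈ 9.991 > 5.7828, all λₙ > 0.
The n=1 mode decays slowest → dominates as t → ∞.
Asymptotic: θ ~ c₁ sin(πx/0.9889) e^{-λ₁t} with decay rate λ₁ ≈ 4.209.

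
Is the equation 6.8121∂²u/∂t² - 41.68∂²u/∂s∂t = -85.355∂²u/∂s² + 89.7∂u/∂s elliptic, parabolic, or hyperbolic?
Rewriting in standard form: 85.355∂²u/∂s² - 41.68∂²u/∂s∂t + 6.8121∂²u/∂t² - 89.7∂u/∂s = 0. Computing B² - 4AC with A = 85.355, B = -41.68, C = 6.8121: discriminant = -588.564782 (negative). Answer: elliptic.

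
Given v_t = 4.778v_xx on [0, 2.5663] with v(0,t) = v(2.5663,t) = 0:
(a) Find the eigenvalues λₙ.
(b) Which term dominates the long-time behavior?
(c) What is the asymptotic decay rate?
Eigenvalues: λₙ = 4.778n²π²/2.5663².
First three modes:
  n=1: λ₁ = 4.778π²/2.5663² ≈ 7.16
  n=2: λ₂ = 19.112π²/2.5663² ≈ 28.641 (4× faster decay)
  n=3: λ₃ = 43.002π²/2.5663² ≈ 64.443 (9× faster decay)
As t → ∞, higher modes decay exponentially faster. The n=1 mode dominates: v ~ c₁ sin(πx/2.5663) e^{-λ₁t}.
Decay rate: λ₁ = 4.778π²/2.5663² ≈ 7.16.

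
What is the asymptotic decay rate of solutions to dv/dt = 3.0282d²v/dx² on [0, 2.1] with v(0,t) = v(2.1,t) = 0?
Eigenvalues: λₙ = 3.0282n²π²/2.1².
First three modes:
  n=1: λ₁ = 3.0282π²/2.1² ≈ 6.777
  n=2: λ₂ = 12.1128π²/2.1² ≈ 27.109 (4× faster decay)
  n=3: λ₃ = 27.2538π²/2.1² ≈ 60.994 (9× faster decay)
As t → ∞, higher modes decay exponentially faster. The n=1 mode dominates: v ~ c₁ sin(πx/2.1) e^{-λ₁t}.
Decay rate: λ₁ = 3.0282π²/2.1² ≈ 6.777.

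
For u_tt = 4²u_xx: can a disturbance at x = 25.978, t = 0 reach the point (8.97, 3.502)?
No. The domain of dependence is [-5.038, 22.978], and 25.978 is outside this interval.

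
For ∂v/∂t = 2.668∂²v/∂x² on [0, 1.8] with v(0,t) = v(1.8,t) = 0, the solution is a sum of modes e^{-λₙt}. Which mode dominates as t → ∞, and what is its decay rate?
Eigenvalues: λₙ = 2.668n²π²/1.8².
First three modes:
  n=1: λ₁ = 2.668π²/1.8² ≈ 8.127
  n=2: λ₂ = 10.672π²/1.8² ≈ 32.509 (4× faster decay)
  n=3: λ₃ = 24.012π²/1.8² ≈ 73.145 (9× faster decay)
As t → ∞, higher modes decay exponentially faster. The n=1 mode dominates: v ~ c₁ sin(πx/1.8) e^{-λ₁t}.
Decay rate: λ₁ = 2.668π²/1.8² ≈ 8.127.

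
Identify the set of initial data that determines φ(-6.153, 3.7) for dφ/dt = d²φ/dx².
The entire real line. The heat equation has infinite propagation speed: any initial disturbance instantly affects all points (though exponentially small far away).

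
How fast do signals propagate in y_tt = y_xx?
Speed = 1. Information travels along characteristics x = x₀ ± 1t.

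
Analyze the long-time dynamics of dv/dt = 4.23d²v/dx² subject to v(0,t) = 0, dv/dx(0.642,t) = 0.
Long-time behavior: v → 0. Heat escapes through the Dirichlet boundary.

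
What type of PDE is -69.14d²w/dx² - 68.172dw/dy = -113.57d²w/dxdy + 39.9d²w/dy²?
Rewriting in standard form: -69.14d²w/dx² + 113.57d²w/dxdy - 39.9d²w/dy² - 68.172dw/dy = 0. With A = -69.14, B = 113.57, C = -39.9, the discriminant is 1863.4009. This is a hyperbolic PDE.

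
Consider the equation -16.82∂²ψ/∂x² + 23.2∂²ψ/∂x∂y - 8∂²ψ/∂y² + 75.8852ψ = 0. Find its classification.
Parabolic. (A = -16.82, B = 23.2, C = -8 gives B² - 4AC = 0.)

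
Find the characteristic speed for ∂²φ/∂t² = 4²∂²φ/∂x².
Speed = 4. Information travels along characteristics x = x₀ ± 4t.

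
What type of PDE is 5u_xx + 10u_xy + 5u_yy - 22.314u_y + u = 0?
With A = 5, B = 10, C = 5, the discriminant is 0. This is a parabolic PDE.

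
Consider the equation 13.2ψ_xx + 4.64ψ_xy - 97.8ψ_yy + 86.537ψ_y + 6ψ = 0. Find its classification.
Hyperbolic. (A = 13.2, B = 4.64, C = -97.8 gives B² - 4AC = 5185.3696.)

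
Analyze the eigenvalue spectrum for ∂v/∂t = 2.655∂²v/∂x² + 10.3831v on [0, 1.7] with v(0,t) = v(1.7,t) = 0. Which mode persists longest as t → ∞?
Eigenvalues: λₙ = 2.655n²π²/1.7² - 10.3831.
First three modes:
  n=1: λ₁ = 2.655π²/1.7² - 10.3831 ≈ -1.316
  n=2: λ₂ = 10.62π²/1.7² - 10.3831 ≈ 25.885
  n=3: λ₃ = 23.895π²/1.7² - 10.3831 ≈ 71.22
Since 2.655π²/1.7² ≈ 9.067 < 10.3831, λ₁ < 0.
The n=1 mode grows fastest (−λₙ is largest for n=1) → dominates.
Asymptotic: v ~ c₁ sin(πx/1.7) e^{1.316t} (exponential growth at rate −λ₁ ≈ 1.316).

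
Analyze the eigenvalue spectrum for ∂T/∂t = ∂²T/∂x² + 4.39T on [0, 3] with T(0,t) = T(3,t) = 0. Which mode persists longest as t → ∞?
Eigenvalues: λₙ = n²π²/3² - 4.39.
First three modes:
  n=1: λ₁ = π²/3² - 4.39 ≈ -3.293
  n=2: λ₂ = 4π²/3² - 4.39 ≈ -0.004
  n=3: λ₃ = 9π²/3² - 4.39 ≈ 5.48
Since π²/3² ≈ 1.097 < 4.39, λ₁ < 0.
The n=1 mode grows fastest (−λₙ is largest for n=1) → dominates.
Asymptotic: T ~ c₁ sin(πx/3) e^{3.293t} (exponential growth at rate −λ₁ ≈ 3.293).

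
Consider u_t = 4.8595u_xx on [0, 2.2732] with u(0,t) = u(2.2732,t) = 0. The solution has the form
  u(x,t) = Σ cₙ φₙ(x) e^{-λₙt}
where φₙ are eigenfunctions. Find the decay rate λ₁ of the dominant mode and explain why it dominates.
Eigenvalues: λₙ = 4.8595n²π²/2.2732².
First three modes:
  n=1: λ₁ = 4.8595π²/2.2732² ≈ 9.281
  n=2: λ₂ = 19.438π²/2.2732² ≈ 37.126 (4× faster decay)
  n=3: λ₃ = 43.7355π²/2.2732² ≈ 83.533 (9× faster decay)
As t → ∞, higher modes decay exponentially faster. The n=1 mode dominates: u ~ c₁ sin(πx/2.2732) e^{-λ₁t}.
Decay rate: λ₁ = 4.8595π²/2.2732² ≈ 9.281.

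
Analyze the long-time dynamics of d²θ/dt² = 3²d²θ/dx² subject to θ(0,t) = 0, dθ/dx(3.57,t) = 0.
Long-time behavior: θ oscillates (no decay). Energy is conserved; the solution oscillates indefinitely as standing waves.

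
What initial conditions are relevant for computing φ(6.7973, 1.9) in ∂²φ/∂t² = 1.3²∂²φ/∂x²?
Domain of dependence: [4.3273, 9.2673]. Signals travel at speed 1.3, so data within |x - 6.7973| ≤ 1.3·1.9 = 2.47 can reach the point.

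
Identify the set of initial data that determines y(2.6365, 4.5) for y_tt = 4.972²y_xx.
Domain of dependence: [-19.7375, 25.0105]. Signals travel at speed 4.972, so data within |x - 2.6365| ≤ 4.972·4.5 = 22.374 can reach the point.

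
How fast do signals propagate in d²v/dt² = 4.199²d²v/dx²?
Speed = 4.199. Information travels along characteristics x = x₀ ± 4.199t.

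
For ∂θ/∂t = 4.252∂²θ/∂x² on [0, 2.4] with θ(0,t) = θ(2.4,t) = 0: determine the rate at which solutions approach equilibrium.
Eigenvalues: λₙ = 4.252n²π²/2.4².
First three modes:
  n=1: λ₁ = 4.252π²/2.4² ≈ 7.286
  n=2: λ₂ = 17.008π²/2.4² ≈ 29.143 (4× faster decay)
  n=3: λ₃ = 38.268π²/2.4² ≈ 65.571 (9× faster decay)
As t → ∞, higher modes decay exponentially faster. The n=1 mode dominates: θ ~ c₁ sin(πx/2.4) e^{-λ₁t}.
Decay rate: λ₁ = 4.252π²/2.4² ≈ 7.286.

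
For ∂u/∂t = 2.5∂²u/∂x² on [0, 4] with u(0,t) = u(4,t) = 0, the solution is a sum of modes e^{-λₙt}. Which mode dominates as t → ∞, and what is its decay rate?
Eigenvalues: λₙ = 2.5n²π²/4².
First three modes:
  n=1: λ₁ = 2.5π²/4² ≈ 1.542
  n=2: λ₂ = 10π²/4² ≈ 6.169 (4× faster decay)
  n=3: λ₃ = 22.5π²/4² ≈ 13.879 (9× faster decay)
As t → ∞, higher modes decay exponentially faster. The n=1 mode dominates: u ~ c₁ sin(πx/4) e^{-λ₁t}.
Decay rate: λ₁ = 2.5π²/4² ≈ 1.542.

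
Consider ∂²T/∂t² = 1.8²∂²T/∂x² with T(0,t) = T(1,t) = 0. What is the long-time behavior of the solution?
As t → ∞, T oscillates (no decay). Energy is conserved; the solution oscillates indefinitely as standing waves.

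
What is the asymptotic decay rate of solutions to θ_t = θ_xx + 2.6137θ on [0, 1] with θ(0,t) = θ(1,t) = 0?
Eigenvalues: λₙ = n²π²/1² - 2.6137.
First three modes:
  n=1: λ₁ = π² - 2.6137 ≈ 7.256
  n=2: λ₂ = 4π² - 2.6137 ≈ 36.865
  n=3: λ₃ = 9π² - 2.6137 ≈ 86.213
Since π² ≈ 9.87 > 2.6137, all λₙ > 0.
The n=1 mode decays slowest → dominates as t → ∞.
Asymptotic: θ ~ c₁ sin(πx/1) e^{-λ₁t} with decay rate λ₁ ≈ 7.256.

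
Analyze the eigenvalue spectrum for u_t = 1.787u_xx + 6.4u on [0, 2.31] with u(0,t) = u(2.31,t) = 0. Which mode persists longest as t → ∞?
Eigenvalues: λₙ = 1.787n²π²/2.31² - 6.4.
First three modes:
  n=1: λ₁ = 1.787π²/2.31² - 6.4 ≈ -3.095
  n=2: λ₂ = 7.148π²/2.31² - 6.4 ≈ 6.821
  n=3: λ₃ = 16.083π²/2.31² - 6.4 ≈ 23.347
Since 1.787π²/2.31² ≈ 3.305 < 6.4, λ₁ < 0.
The n=1 mode grows fastest (−λₙ is largest for n=1) → dominates.
Asymptotic: u ~ c₁ sin(πx/2.31) e^{3.095t} (exponential growth at rate −λ₁ ≈ 3.095).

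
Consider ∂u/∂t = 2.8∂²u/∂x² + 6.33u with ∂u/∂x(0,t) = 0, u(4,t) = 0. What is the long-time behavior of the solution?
As t → ∞, u grows unboundedly. Reaction dominates diffusion (r=6.33 > κπ²/(4L²)≈0.43); solution grows exponentially.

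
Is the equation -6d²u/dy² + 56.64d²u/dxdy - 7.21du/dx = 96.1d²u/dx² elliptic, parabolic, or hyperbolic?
Rewriting in standard form: -96.1d²u/dx² + 56.64d²u/dxdy - 6d²u/dy² - 7.21du/dx = 0. Computing B² - 4AC with A = -96.1, B = 56.64, C = -6: discriminant = 901.6896 (positive). Answer: hyperbolic.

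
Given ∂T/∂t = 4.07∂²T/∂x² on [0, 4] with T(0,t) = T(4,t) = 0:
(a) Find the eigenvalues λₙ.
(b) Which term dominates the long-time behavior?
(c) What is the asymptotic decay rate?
Eigenvalues: λₙ = 4.07n²π²/4².
First three modes:
  n=1: λ₁ = 4.07π²/4² ≈ 2.511
  n=2: λ₂ = 16.28π²/4² ≈ 10.042 (4× faster decay)
  n=3: λ₃ = 36.63π²/4² ≈ 22.595 (9× faster decay)
As t → ∞, higher modes decay exponentially faster. The n=1 mode dominates: T ~ c₁ sin(πx/4) e^{-λ₁t}.
Decay rate: λ₁ = 4.07π²/4² ≈ 2.511.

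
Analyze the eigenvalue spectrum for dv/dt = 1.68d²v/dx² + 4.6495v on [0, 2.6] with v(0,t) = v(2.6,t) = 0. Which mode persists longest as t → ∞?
Eigenvalues: λₙ = 1.68n²π²/2.6² - 4.6495.
First three modes:
  n=1: λ₁ = 1.68π²/2.6² - 4.6495 ≈ -2.197
  n=2: λ₂ = 6.72π²/2.6² - 4.6495 ≈ 5.162
  n=3: λ₃ = 15.12π²/2.6² - 4.6495 ≈ 17.426
Since 1.68π²/2.6² ≈ 2.453 < 4.6495, λ₁ < 0.
The n=1 mode grows fastest (−λₙ is largest for n=1) → dominates.
Asymptotic: v ~ c₁ sin(πx/2.6) e^{2.197t} (exponential growth at rate −λ₁ ≈ 2.197).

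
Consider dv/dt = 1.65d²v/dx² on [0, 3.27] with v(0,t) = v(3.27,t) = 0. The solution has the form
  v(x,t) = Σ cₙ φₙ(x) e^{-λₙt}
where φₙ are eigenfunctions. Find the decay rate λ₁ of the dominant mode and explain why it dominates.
Eigenvalues: λₙ = 1.65n²π²/3.27².
First three modes:
  n=1: λ₁ = 1.65π²/3.27² ≈ 1.523
  n=2: λ₂ = 6.6π²/3.27² ≈ 6.092 (4× faster decay)
  n=3: λ₃ = 14.85π²/3.27² ≈ 13.707 (9× faster decay)
As t → ∞, higher modes decay exponentially faster. The n=1 mode dominates: v ~ c₁ sin(πx/3.27) e^{-λ₁t}.
Decay rate: λ₁ = 1.65π²/3.27² ≈ 1.523.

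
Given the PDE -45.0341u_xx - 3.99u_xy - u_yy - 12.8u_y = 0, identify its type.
The second-order coefficients are A = -45.0341, B = -3.99, C = -1. Since B² - 4AC = -164.2163 < 0, this is an elliptic PDE.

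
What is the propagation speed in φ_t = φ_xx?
Infinite. The heat equation is parabolic, not hyperbolic, so disturbances propagate instantly.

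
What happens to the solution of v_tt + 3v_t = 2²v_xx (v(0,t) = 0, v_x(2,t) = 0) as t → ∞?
v → 0. Damping (γ=3) dissipates energy; oscillations decay exponentially.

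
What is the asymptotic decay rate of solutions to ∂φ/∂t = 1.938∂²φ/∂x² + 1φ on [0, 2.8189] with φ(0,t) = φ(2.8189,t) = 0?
Eigenvalues: λₙ = 1.938n²π²/2.8189² - 1.
First three modes:
  n=1: λ₁ = 1.938π²/2.8189² - 1 ≈ 1.407
  n=2: λ₂ = 7.752π²/2.8189² - 1 ≈ 8.628
  n=3: λ₃ = 17.442π²/2.8189² - 1 ≈ 20.664
Since 1.938π²/2.8189² ≈ 2.407 > 1, all λₙ > 0.
The n=1 mode decays slowest → dominates as t → ∞.
Asymptotic: φ ~ c₁ sin(πx/2.8189) e^{-λ₁t} with decay rate λ₁ ≈ 1.407.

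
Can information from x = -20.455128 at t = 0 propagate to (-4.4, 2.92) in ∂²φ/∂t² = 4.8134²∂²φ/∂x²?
No. The domain of dependence is [-18.455128, 9.655128], and -20.455128 is outside this interval.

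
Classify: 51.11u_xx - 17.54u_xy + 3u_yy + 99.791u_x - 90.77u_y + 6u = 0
Elliptic (discriminant = -305.6684).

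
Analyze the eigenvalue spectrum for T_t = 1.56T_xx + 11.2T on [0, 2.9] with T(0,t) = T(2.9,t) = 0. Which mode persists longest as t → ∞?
Eigenvalues: λₙ = 1.56n²π²/2.9² - 11.2.
First three modes:
  n=1: λ₁ = 1.56π²/2.9² - 11.2 ≈ -9.369
  n=2: λ₂ = 6.24π²/2.9² - 11.2 ≈ -3.877
  n=3: λ₃ = 14.04π²/2.9² - 11.2 ≈ 5.277
Since 1.56π²/2.9² ≈ 1.831 < 11.2, λ₁ < 0.
The n=1 mode grows fastest (−λₙ is largest for n=1) → dominates.
Asymptotic: T ~ c₁ sin(πx/2.9) e^{9.369t} (exponential growth at rate −λ₁ ≈ 9.369).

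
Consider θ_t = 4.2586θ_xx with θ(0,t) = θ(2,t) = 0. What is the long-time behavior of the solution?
As t → ∞, θ → 0. Heat diffuses out through both boundaries.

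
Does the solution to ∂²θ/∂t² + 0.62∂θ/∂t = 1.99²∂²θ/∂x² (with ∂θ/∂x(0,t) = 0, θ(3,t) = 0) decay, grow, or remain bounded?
θ → 0. Damping (γ=0.62) dissipates energy; oscillations decay exponentially.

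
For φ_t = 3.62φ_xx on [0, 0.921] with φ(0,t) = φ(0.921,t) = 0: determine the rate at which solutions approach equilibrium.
Eigenvalues: λₙ = 3.62n²π²/0.921².
First three modes:
  n=1: λ₁ = 3.62π²/0.921² ≈ 42.12
  n=2: λ₂ = 14.48π²/0.921² ≈ 168.48 (4× faster decay)
  n=3: λ₃ = 32.58π²/0.921² ≈ 379.081 (9× faster decay)
As t → ∞, higher modes decay exponentially faster. The n=1 mode dominates: φ ~ c₁ sin(πx/0.921) e^{-λ₁t}.
Decay rate: λ₁ = 3.62π²/0.921² ≈ 42.12.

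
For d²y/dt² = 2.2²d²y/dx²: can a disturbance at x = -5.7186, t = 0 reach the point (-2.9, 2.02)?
Yes. The domain of dependence is [-7.344, 1.544], and -5.7186 ∈ [-7.344, 1.544].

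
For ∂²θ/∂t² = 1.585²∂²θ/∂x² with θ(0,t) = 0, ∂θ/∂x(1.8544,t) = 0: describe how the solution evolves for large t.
θ oscillates (no decay). Energy is conserved; the solution oscillates indefinitely as standing waves.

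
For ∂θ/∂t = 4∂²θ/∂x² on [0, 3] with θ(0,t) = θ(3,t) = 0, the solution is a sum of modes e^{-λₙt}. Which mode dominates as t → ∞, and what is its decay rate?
Eigenvalues: λₙ = 4n²π²/3².
First three modes:
  n=1: λ₁ = 4π²/3² ≈ 4.386
  n=2: λ₂ = 16π²/3² ≈ 17.546 (4× faster decay)
  n=3: λ₃ = 36π²/3² ≈ 39.478 (9× faster decay)
As t → ∞, higher modes decay exponentially faster. The n=1 mode dominates: θ ~ c₁ sin(πx/3) e^{-λ₁t}.
Decay rate: λ₁ = 4π²/3² ≈ 4.386.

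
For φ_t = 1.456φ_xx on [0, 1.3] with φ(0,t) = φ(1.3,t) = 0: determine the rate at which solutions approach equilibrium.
Eigenvalues: λₙ = 1.456n²π²/1.3².
First three modes:
  n=1: λ₁ = 1.456π²/1.3² ≈ 8.503
  n=2: λ₂ = 5.824π²/1.3² ≈ 34.012 (4× faster decay)
  n=3: λ₃ = 13.104π²/1.3² ≈ 76.527 (9× faster decay)
As t → ∞, higher modes decay exponentially faster. The n=1 mode dominates: φ ~ c₁ sin(πx/1.3) e^{-λ₁t}.
Decay rate: λ₁ = 1.456π²/1.3² ≈ 8.503.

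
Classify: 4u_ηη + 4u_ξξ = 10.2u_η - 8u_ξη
Rewriting in standard form: 4u_ξξ + 8u_ξη + 4u_ηη - 10.2u_η = 0. Parabolic (discriminant = 0).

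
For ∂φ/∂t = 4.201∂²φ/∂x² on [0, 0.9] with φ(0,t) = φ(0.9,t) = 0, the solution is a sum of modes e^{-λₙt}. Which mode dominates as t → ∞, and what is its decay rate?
Eigenvalues: λₙ = 4.201n²π²/0.9².
First three modes:
  n=1: λ₁ = 4.201π²/0.9² ≈ 51.188
  n=2: λ₂ = 16.804π²/0.9² ≈ 204.752 (4× faster decay)
  n=3: λ₃ = 37.809π²/0.9² ≈ 460.691 (9× faster decay)
As t → ∞, higher modes decay exponentially faster. The n=1 mode dominates: φ ~ c₁ sin(πx/0.9) e^{-λ₁t}.
Decay rate: λ₁ = 4.201π²/0.9² ≈ 51.188.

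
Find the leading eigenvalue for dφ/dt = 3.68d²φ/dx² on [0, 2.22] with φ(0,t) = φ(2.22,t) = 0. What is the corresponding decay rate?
Eigenvalues: λₙ = 3.68n²π²/2.22².
First three modes:
  n=1: λ₁ = 3.68π²/2.22² ≈ 7.37
  n=2: λ₂ = 14.72π²/2.22² ≈ 29.478 (4× faster decay)
  n=3: λ₃ = 33.12π²/2.22² ≈ 66.326 (9× faster decay)
As t → ∞, higher modes decay exponentially faster. The n=1 mode dominates: φ ~ c₁ sin(πx/2.22) e^{-λ₁t}.
Decay rate: λ₁ = 3.68π²/2.22² ≈ 7.37.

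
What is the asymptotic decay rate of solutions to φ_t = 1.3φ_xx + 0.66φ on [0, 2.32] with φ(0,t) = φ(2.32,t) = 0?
Eigenvalues: λₙ = 1.3n²π²/2.32² - 0.66.
First three modes:
  n=1: λ₁ = 1.3π²/2.32² - 0.66 ≈ 1.724
  n=2: λ₂ = 5.2π²/2.32² - 0.66 ≈ 8.875
  n=3: λ₃ = 11.7π²/2.32² - 0.66 ≈ 20.794
Since 1.3π²/2.32² ≈ 2.384 > 0.66, all λₙ > 0.
The n=1 mode decays slowest → dominates as t → ∞.
Asymptotic: φ ~ c₁ sin(πx/2.32) e^{-λ₁t} with decay rate λ₁ ≈ 1.724.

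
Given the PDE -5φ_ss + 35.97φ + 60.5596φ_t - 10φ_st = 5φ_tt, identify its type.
Rewriting in standard form: -5φ_ss - 10φ_st - 5φ_tt + 60.5596φ_t + 35.97φ = 0. The second-order coefficients are A = -5, B = -10, C = -5. Since B² - 4AC = 0 = 0, this is a parabolic PDE.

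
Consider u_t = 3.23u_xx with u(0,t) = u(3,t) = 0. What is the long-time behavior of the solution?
As t → ∞, u → 0. Heat diffuses out through both boundaries.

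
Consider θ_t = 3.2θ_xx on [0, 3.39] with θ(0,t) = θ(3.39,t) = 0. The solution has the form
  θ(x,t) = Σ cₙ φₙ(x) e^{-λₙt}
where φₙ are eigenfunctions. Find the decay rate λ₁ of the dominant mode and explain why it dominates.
Eigenvalues: λₙ = 3.2n²π²/3.39².
First three modes:
  n=1: λ₁ = 3.2π²/3.39² ≈ 2.748
  n=2: λ₂ = 12.8π²/3.39² ≈ 10.993 (4× faster decay)
  n=3: λ₃ = 28.8π²/3.39² ≈ 24.734 (9× faster decay)
As t → ∞, higher modes decay exponentially faster. The n=1 mode dominates: θ ~ c₁ sin(πx/3.39) e^{-λ₁t}.
Decay rate: λ₁ = 3.2π²/3.39² ≈ 2.748.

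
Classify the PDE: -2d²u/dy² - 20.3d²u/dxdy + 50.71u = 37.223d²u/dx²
Rewriting in standard form: -37.223d²u/dx² - 20.3d²u/dxdy - 2d²u/dy² + 50.71u = 0. A = -37.223, B = -20.3, C = -2. Discriminant B² - 4AC = 114.306. Since 114.306 > 0, hyperbolic.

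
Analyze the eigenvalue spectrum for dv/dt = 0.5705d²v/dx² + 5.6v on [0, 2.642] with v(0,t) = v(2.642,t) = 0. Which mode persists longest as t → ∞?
Eigenvalues: λₙ = 0.5705n²π²/2.642² - 5.6.
First three modes:
  n=1: λ₁ = 0.5705π²/2.642² - 5.6 ≈ -4.793
  n=2: λ₂ = 2.282π²/2.642² - 5.6 ≈ -2.373
  n=3: λ₃ = 5.1345π²/2.642² - 5.6 ≈ 1.66
Since 0.5705π²/2.642² ≈ 0.807 < 5.6, λ₁ < 0.
The n=1 mode grows fastest (−λₙ is largest for n=1) → dominates.
Asymptotic: v ~ c₁ sin(πx/2.642) e^{4.793t} (exponential growth at rate −λ₁ ≈ 4.793).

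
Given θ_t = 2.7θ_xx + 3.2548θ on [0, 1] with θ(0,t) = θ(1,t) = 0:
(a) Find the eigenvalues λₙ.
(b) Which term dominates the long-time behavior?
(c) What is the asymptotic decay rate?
Eigenvalues: λₙ = 2.7n²π²/1² - 3.2548.
First three modes:
  n=1: λ₁ = 2.7π² - 3.2548 ≈ 23.393
  n=2: λ₂ = 10.8π² - 3.2548 ≈ 103.337
  n=3: λ₃ = 24.3π² - 3.2548 ≈ 236.577
Since 2.7π² ≈ 26.648 > 3.2548, all λₙ > 0.
The n=1 mode decays slowest → dominates as t → ∞.
Asymptotic: θ ~ c₁ sin(πx/1) e^{-λ₁t} with decay rate λ₁ ≈ 23.393.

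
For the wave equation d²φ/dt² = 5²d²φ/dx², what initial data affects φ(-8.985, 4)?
Domain of dependence: [-28.985, 11.015]. Signals travel at speed 5, so data within |x - -8.985| ≤ 5·4 = 20 can reach the point.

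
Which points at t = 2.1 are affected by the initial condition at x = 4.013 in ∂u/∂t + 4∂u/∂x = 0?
At x = 12.413. The characteristic carries data from (4.013, 0) to (12.413, 2.1).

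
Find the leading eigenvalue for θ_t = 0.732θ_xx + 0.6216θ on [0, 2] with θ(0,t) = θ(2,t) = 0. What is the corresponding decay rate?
Eigenvalues: λₙ = 0.732n²π²/2² - 0.6216.
First three modes:
  n=1: λ₁ = 0.732π²/2² - 0.6216 ≈ 1.185
  n=2: λ₂ = 2.928π²/2² - 0.6216 ≈ 6.603
  n=3: λ₃ = 6.588π²/2² - 0.6216 ≈ 15.634
Since 0.732π²/2² ≈ 1.806 > 0.6216, all λₙ > 0.
The n=1 mode decays slowest → dominates as t → ∞.
Asymptotic: θ ~ c₁ sin(πx/2) e^{-λ₁t} with decay rate λ₁ ≈ 1.185.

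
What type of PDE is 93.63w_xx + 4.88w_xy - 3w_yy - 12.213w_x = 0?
With A = 93.63, B = 4.88, C = -3, the discriminant is 1147.3744. This is a hyperbolic PDE.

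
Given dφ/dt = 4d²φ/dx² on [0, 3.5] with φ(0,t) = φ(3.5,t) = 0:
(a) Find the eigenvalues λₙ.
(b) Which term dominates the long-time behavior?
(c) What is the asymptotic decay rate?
Eigenvalues: λₙ = 4n²π²/3.5².
First three modes:
  n=1: λ₁ = 4π²/3.5² ≈ 3.223
  n=2: λ₂ = 16π²/3.5² ≈ 12.891 (4× faster decay)
  n=3: λ₃ = 36π²/3.5² ≈ 29.005 (9× faster decay)
As t → ∞, higher modes decay exponentially faster. The n=1 mode dominates: φ ~ c₁ sin(πx/3.5) e^{-λ₁t}.
Decay rate: λ₁ = 4π²/3.5² ≈ 3.223.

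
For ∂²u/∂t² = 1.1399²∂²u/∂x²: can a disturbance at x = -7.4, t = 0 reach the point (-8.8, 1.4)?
Yes. The domain of dependence is [-10.39586, -7.20414], and -7.4 ∈ [-10.39586, -7.20414].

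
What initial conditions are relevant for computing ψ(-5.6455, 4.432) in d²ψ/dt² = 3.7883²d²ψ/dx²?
Domain of dependence: [-22.4352456, 11.1442456]. Signals travel at speed 3.7883, so data within |x - -5.6455| ≤ 3.7883·4.432 = 16.7897456 can reach the point.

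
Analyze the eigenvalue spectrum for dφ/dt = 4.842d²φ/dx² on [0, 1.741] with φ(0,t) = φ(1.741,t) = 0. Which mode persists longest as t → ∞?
Eigenvalues: λₙ = 4.842n²π²/1.741².
First three modes:
  n=1: λ₁ = 4.842π²/1.741² ≈ 15.766
  n=2: λ₂ = 19.368π²/1.741² ≈ 63.065 (4× faster decay)
  n=3: λ₃ = 43.578π²/1.741² ≈ 141.896 (9× faster decay)
As t → ∞, higher modes decay exponentially faster. The n=1 mode dominates: φ ~ c₁ sin(πx/1.741) e^{-λ₁t}.
Decay rate: λ₁ = 4.842π²/1.741² ≈ 15.766.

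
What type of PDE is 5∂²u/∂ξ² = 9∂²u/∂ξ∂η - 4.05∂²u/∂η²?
Rewriting in standard form: 5∂²u/∂ξ² - 9∂²u/∂ξ∂η + 4.05∂²u/∂η² = 0. With A = 5, B = -9, C = 4.05, the discriminant is 0. This is a parabolic PDE.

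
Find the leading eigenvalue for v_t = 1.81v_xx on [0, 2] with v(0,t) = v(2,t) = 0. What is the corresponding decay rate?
Eigenvalues: λₙ = 1.81n²π²/2².
First three modes:
  n=1: λ₁ = 1.81π²/2² ≈ 4.466
  n=2: λ₂ = 7.24π²/2² ≈ 17.864 (4× faster decay)
  n=3: λ₃ = 16.29π²/2² ≈ 40.194 (9× faster decay)
As t → ∞, higher modes decay exponentially faster. The n=1 mode dominates: v ~ c₁ sin(πx/2) e^{-λ₁t}.
Decay rate: λ₁ = 1.81π²/2² ≈ 4.466.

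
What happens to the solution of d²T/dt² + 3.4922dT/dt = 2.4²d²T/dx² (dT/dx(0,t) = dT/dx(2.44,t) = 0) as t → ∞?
T → constant (steady state). Damping (γ=3.4922) dissipates the nonconstant modes; with Neumann BCs the spatial average obeys M''+γM'=0 and tends to a finite limit.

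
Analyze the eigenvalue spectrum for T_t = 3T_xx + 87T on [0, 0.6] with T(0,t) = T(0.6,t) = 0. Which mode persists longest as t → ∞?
Eigenvalues: λₙ = 3n²π²/0.6² - 87.
First three modes:
  n=1: λ₁ = 3π²/0.6² - 87 ≈ -4.753
  n=2: λ₂ = 12π²/0.6² - 87 ≈ 241.987
  n=3: λ₃ = 27π²/0.6² - 87 ≈ 653.22
Since 3π²/0.6² ≈ 82.247 < 87, λ₁ < 0.
The n=1 mode grows fastest (−λₙ is largest for n=1) → dominates.
Asymptotic: T ~ c₁ sin(πx/0.6) e^{4.753t} (exponential growth at rate −λ₁ ≈ 4.753).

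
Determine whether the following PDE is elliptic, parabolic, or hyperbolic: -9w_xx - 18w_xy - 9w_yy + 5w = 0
Coefficients: A = -9, B = -18, C = -9. B² - 4AC = 0, which is zero, so the equation is parabolic.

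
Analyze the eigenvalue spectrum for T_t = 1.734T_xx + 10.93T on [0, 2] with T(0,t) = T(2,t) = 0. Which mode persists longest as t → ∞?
Eigenvalues: λₙ = 1.734n²π²/2² - 10.93.
First three modes:
  n=1: λ₁ = 1.734π²/2² - 10.93 ≈ -6.652
  n=2: λ₂ = 6.936π²/2² - 10.93 ≈ 6.184
  n=3: λ₃ = 15.606π²/2² - 10.93 ≈ 27.576
Since 1.734π²/2² ≈ 4.278 < 10.93, λ₁ < 0.
The n=1 mode grows fastest (−λₙ is largest for n=1) → dominates.
Asymptotic: T ~ c₁ sin(πx/2) e^{6.652t} (exponential growth at rate −λ₁ ≈ 6.652).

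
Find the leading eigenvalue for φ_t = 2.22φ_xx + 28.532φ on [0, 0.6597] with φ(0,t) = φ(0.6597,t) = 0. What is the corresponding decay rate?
Eigenvalues: λₙ = 2.22n²π²/0.6597² - 28.532.
First three modes:
  n=1: λ₁ = 2.22π²/0.6597² - 28.532 ≈ 21.813
  n=2: λ₂ = 8.88π²/0.6597² - 28.532 ≈ 172.85
  n=3: λ₃ = 19.98π²/0.6597² - 28.532 ≈ 424.577
Since 2.22π²/0.6597² ≈ 50.345 > 28.532, all λₙ > 0.
The n=1 mode decays slowest → dominates as t → ∞.
Asymptotic: φ ~ c₁ sin(πx/0.6597) e^{-λ₁t} with decay rate λ₁ ≈ 21.813.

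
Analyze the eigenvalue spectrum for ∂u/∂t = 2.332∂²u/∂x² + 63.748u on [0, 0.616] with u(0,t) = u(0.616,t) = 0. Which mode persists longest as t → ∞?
Eigenvalues: λₙ = 2.332n²π²/0.616² - 63.748.
First three modes:
  n=1: λ₁ = 2.332π²/0.616² - 63.748 ≈ -3.093
  n=2: λ₂ = 9.328π²/0.616² - 63.748 ≈ 178.872
  n=3: λ₃ = 20.988π²/0.616² - 63.748 ≈ 482.147
Since 2.332π²/0.616² ≈ 60.655 < 63.748, λ₁ < 0.
The n=1 mode grows fastest (−λₙ is largest for n=1) → dominates.
Asymptotic: u ~ c₁ sin(πx/0.616) e^{3.093t} (exponential growth at rate −λ₁ ≈ 3.093).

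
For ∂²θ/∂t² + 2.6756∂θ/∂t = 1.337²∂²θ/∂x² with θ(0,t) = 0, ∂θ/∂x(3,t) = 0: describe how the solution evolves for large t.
θ → 0. Damping (γ=2.6756) dissipates energy; oscillations decay exponentially.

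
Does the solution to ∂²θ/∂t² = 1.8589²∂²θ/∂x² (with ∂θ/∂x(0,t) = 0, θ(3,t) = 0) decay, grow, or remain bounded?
θ oscillates (no decay). Energy is conserved; the solution oscillates indefinitely as standing waves.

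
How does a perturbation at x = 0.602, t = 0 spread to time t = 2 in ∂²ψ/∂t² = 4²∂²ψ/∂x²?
Domain of influence: [-7.398, 8.602]. Data at x = 0.602 spreads outward at speed 4.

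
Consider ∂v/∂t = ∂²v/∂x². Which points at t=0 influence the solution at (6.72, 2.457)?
The entire real line. The heat equation has infinite propagation speed: any initial disturbance instantly affects all points (though exponentially small far away).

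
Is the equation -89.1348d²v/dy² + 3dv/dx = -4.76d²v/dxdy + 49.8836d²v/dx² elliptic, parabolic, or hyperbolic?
Rewriting in standard form: -49.8836d²v/dx² + 4.76d²v/dxdy - 89.1348d²v/dy² + 3dv/dx = 0. Computing B² - 4AC with A = -49.8836, B = 4.76, C = -89.1348: discriminant = -17762.80123712 (negative). Answer: elliptic.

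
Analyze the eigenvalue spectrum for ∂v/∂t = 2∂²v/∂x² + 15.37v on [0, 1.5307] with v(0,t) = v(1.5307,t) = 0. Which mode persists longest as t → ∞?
Eigenvalues: λₙ = 2n²π²/1.5307² - 15.37.
First three modes:
  n=1: λ₁ = 2π²/1.5307² - 15.37 ≈ -6.945
  n=2: λ₂ = 8π²/1.5307² - 15.37 ≈ 18.328
  n=3: λ₃ = 18π²/1.5307² - 15.37 ≈ 60.451
Since 2π²/1.5307² ≈ 8.425 < 15.37, λ₁ < 0.
The n=1 mode grows fastest (−λₙ is largest for n=1) → dominates.
Asymptotic: v ~ c₁ sin(πx/1.5307) e^{6.945t} (exponential growth at rate −λ₁ ≈ 6.945).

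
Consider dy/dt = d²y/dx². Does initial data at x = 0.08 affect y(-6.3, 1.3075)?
Yes, for any finite x. The heat equation has infinite propagation speed, so all initial data affects all points at any t > 0.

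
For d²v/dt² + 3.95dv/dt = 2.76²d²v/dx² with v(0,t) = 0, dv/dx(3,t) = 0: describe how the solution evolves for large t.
v → 0. Damping (γ=3.95) dissipates energy; oscillations decay exponentially.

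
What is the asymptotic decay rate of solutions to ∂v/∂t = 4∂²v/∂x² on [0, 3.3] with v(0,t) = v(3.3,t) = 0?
Eigenvalues: λₙ = 4n²π²/3.3².
First three modes:
  n=1: λ₁ = 4π²/3.3² ≈ 3.625
  n=2: λ₂ = 16π²/3.3² ≈ 14.501 (4× faster decay)
  n=3: λ₃ = 36π²/3.3² ≈ 32.627 (9× faster decay)
As t → ∞, higher modes decay exponentially faster. The n=1 mode dominates: v ~ c₁ sin(πx/3.3) e^{-λ₁t}.
Decay rate: λ₁ = 4π²/3.3² ≈ 3.625.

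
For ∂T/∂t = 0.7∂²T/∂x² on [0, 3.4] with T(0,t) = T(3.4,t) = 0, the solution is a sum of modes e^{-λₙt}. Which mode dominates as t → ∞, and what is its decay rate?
Eigenvalues: λₙ = 0.7n²π²/3.4².
First three modes:
  n=1: λ₁ = 0.7π²/3.4² ≈ 0.598
  n=2: λ₂ = 2.8π²/3.4² ≈ 2.391 (4× faster decay)
  n=3: λ₃ = 6.3π²/3.4² ≈ 5.379 (9× faster decay)
As t → ∞, higher modes decay exponentially faster. The n=1 mode dominates: T ~ c₁ sin(πx/3.4) e^{-λ₁t}.
Decay rate: λ₁ = 0.7π²/3.4² ≈ 0.598.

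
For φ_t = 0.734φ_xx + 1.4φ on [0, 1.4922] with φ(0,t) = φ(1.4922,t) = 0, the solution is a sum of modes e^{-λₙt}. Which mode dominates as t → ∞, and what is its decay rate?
Eigenvalues: λₙ = 0.734n²π²/1.4922² - 1.4.
First three modes:
  n=1: λ₁ = 0.734π²/1.4922² - 1.4 ≈ 1.853
  n=2: λ₂ = 2.936π²/1.4922² - 1.4 ≈ 11.614
  n=3: λ₃ = 6.606π²/1.4922² - 1.4 ≈ 27.881
Since 0.734π²/1.4922² ≈ 3.253 > 1.4, all λₙ > 0.
The n=1 mode decays slowest → dominates as t → ∞.
Asymptotic: φ ~ c₁ sin(πx/1.4922) e^{-λ₁t} with decay rate λ₁ ≈ 1.853.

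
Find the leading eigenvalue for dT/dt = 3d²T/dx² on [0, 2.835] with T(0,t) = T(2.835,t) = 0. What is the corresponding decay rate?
Eigenvalues: λₙ = 3n²π²/2.835².
First three modes:
  n=1: λ₁ = 3π²/2.835² ≈ 3.684
  n=2: λ₂ = 12π²/2.835² ≈ 14.736 (4× faster decay)
  n=3: λ₃ = 27π²/2.835² ≈ 33.156 (9× faster decay)
As t → ∞, higher modes decay exponentially faster. The n=1 mode dominates: T ~ c₁ sin(πx/2.835) e^{-λ₁t}.
Decay rate: λ₁ = 3π²/2.835² ≈ 3.684.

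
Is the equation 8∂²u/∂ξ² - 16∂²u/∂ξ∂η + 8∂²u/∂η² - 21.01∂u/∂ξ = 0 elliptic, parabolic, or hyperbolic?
Computing B² - 4AC with A = 8, B = -16, C = 8: discriminant = 0 (zero). Answer: parabolic.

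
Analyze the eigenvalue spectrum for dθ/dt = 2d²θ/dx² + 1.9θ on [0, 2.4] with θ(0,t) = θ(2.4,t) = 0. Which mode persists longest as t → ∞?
Eigenvalues: λₙ = 2n²π²/2.4² - 1.9.
First three modes:
  n=1: λ₁ = 2π²/2.4² - 1.9 ≈ 1.527
  n=2: λ₂ = 8π²/2.4² - 1.9 ≈ 11.808
  n=3: λ₃ = 18π²/2.4² - 1.9 ≈ 28.943
Since 2π²/2.4² ≈ 3.427 > 1.9, all λₙ > 0.
The n=1 mode decays slowest → dominates as t → ∞.
Asymptotic: θ ~ c₁ sin(πx/2.4) e^{-λ₁t} with decay rate λ₁ ≈ 1.527.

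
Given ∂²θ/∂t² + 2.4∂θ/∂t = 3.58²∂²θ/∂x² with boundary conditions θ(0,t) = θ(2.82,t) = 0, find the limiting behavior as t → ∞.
θ → 0. Damping (γ=2.4) dissipates energy; oscillations decay exponentially.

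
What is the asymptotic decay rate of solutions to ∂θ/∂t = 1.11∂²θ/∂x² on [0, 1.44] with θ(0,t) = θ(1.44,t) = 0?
Eigenvalues: λₙ = 1.11n²π²/1.44².
First three modes:
  n=1: λ₁ = 1.11π²/1.44² ≈ 5.283
  n=2: λ₂ = 4.44π²/1.44² ≈ 21.133 (4× faster decay)
  n=3: λ₃ = 9.99π²/1.44² ≈ 47.549 (9× faster decay)
As t → ∞, higher modes decay exponentially faster. The n=1 mode dominates: θ ~ c₁ sin(πx/1.44) e^{-λ₁t}.
Decay rate: λ₁ = 1.11π²/1.44² ≈ 5.283.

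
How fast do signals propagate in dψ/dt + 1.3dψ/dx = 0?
Speed = 1.3. Information travels along x - 1.3t = const (rightward).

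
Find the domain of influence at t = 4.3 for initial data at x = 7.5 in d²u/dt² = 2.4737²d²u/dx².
Domain of influence: [-3.13691, 18.13691]. Data at x = 7.5 spreads outward at speed 2.4737.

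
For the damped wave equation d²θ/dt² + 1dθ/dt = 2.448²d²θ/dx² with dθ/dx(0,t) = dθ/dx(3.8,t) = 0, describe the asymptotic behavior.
θ → constant (steady state). Damping (γ=1) dissipates the nonconstant modes; with Neumann BCs the spatial average obeys M''+γM'=0 and tends to a finite limit.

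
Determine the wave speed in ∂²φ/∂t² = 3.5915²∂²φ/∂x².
Speed = 3.5915. Information travels along characteristics x = x₀ ± 3.5915t.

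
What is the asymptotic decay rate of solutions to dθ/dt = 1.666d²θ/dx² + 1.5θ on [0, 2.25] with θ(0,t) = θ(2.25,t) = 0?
Eigenvalues: λₙ = 1.666n²π²/2.25² - 1.5.
First three modes:
  n=1: λ₁ = 1.666π²/2.25² - 1.5 ≈ 1.748
  n=2: λ₂ = 6.664π²/2.25² - 1.5 ≈ 11.492
  n=3: λ₃ = 14.994π²/2.25² - 1.5 ≈ 27.732
Since 1.666π²/2.25² ≈ 3.248 > 1.5, all λₙ > 0.
The n=1 mode decays slowest → dominates as t → ∞.
Asymptotic: θ ~ c₁ sin(πx/2.25) e^{-λ₁t} with decay rate λ₁ ≈ 1.748.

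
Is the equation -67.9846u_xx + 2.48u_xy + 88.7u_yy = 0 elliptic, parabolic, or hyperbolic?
Computing B² - 4AC with A = -67.9846, B = 2.48, C = 88.7: discriminant = 24127.08648 (positive). Answer: hyperbolic.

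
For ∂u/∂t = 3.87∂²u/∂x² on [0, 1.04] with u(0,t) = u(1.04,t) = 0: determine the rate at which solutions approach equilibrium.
Eigenvalues: λₙ = 3.87n²π²/1.04².
First three modes:
  n=1: λ₁ = 3.87π²/1.04² ≈ 35.314
  n=2: λ₂ = 15.48π²/1.04² ≈ 141.255 (4× faster decay)
  n=3: λ₃ = 34.83π²/1.04² ≈ 317.824 (9× faster decay)
As t → ∞, higher modes decay exponentially faster. The n=1 mode dominates: u ~ c₁ sin(πx/1.04) e^{-λ₁t}.
Decay rate: λ₁ = 3.87π²/1.04² ≈ 35.314.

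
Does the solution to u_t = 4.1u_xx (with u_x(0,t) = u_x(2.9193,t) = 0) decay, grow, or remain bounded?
u → constant (steady state). Heat is conserved (no flux at boundaries); solution approaches the spatial average.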